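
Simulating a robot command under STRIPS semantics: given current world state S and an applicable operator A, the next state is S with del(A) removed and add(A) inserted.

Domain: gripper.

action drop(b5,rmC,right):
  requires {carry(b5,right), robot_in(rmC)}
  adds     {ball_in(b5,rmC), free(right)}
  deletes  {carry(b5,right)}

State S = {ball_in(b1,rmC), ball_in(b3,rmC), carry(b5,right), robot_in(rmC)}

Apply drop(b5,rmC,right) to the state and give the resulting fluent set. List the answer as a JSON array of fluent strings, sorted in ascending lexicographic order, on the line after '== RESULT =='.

Compute (S \ del) ∪ add:
  pre ⊆ S: {carry(b5,right), robot_in(rmC)} ⊆ S  — applicable
  S \ del = {ball_in(b1,rmC), ball_in(b3,rmC), robot_in(rmC)}
  ∪ add   = {ball_in(b1,rmC), ball_in(b3,rmC), ball_in(b5,rmC), free(right), robot_in(rmC)}

== RESULT ==
["ball_in(b1,rmC)", "ball_in(b3,rmC)", "ball_in(b5,rmC)", "free(right)", "robot_in(rmC)"]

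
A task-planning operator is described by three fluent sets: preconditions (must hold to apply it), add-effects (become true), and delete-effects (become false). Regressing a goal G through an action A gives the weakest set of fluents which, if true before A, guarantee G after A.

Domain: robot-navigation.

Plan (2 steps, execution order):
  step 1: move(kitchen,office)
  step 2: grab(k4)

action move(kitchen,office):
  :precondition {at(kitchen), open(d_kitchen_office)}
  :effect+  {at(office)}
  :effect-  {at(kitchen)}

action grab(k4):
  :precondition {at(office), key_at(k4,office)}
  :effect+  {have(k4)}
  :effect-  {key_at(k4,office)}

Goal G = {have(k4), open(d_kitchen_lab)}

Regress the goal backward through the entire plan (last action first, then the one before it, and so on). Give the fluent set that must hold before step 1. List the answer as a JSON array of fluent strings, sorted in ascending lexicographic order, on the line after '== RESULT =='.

Work backward from the goal:
  through step 2 (grab(k4)): drop {have(k4)}, keep {open(d_kitchen_lab)}, require {at(office), key_at(k4,office)}
    → {at(office), key_at(k4,office), open(d_kitchen_lab)}
  through step 1 (move(kitchen,office)): drop {at(office)}, keep {key_at(k4,office), open(d_kitchen_lab)}, require {at(kitchen), open(d_kitchen_office)}
    → {at(kitchen), key_at(k4,office), open(d_kitchen_lab), open(d_kitchen_office)}

== RESULT ==
["at(kitchen)", "key_at(k4,office)", "open(d_kitchen_lab)", "open(d_kitchen_office)"]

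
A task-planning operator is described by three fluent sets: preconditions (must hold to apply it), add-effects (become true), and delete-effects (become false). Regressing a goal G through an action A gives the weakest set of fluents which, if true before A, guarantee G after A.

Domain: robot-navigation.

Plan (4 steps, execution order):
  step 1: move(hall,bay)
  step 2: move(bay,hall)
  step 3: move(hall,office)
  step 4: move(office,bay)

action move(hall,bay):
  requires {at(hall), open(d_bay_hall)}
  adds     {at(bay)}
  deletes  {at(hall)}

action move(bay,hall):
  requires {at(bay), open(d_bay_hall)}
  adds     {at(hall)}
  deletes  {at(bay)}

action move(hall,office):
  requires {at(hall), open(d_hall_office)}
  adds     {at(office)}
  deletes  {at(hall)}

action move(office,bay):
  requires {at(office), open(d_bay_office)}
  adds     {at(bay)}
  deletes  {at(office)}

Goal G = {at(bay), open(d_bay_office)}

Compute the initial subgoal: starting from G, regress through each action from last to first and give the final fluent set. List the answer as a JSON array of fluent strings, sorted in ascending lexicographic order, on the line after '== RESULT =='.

Regress step by step:
  through step 4 (move(office,bay)): drop {at(bay)}, keep {open(d_bay_office)}, require {at(office), open(d_bay_office)}
    → {at(office), open(d_bay_office)}
  through step 3 (move(hall,office)): drop {at(office)}, keep {open(d_bay_office)}, require {at(hall), open(d_hall_office)}
    → {at(hall), open(d_bay_office), open(d_hall_office)}
  through step 2 (move(bay,hall)): drop {at(hall)}, keep {open(d_bay_office), open(d_hall_office)}, require {at(bay), open(d_bay_hall)}
    → {at(bay), open(d_bay_hall), open(d_bay_office), open(d_hall_office)}
  through step 1 (move(hall,bay)): drop {at(bay)}, keep {open(d_bay_hall), open(d_bay_office), open(d_hall_office)}, require {at(hall), open(d_bay_hall)}
    → {at(hall), open(d_bay_hall), open(d_bay_office), open(d_hall_office)}

== RESULT ==
["at(hall)", "open(d_bay_hall)", "open(d_bay_office)", "open(d_hall_office)"]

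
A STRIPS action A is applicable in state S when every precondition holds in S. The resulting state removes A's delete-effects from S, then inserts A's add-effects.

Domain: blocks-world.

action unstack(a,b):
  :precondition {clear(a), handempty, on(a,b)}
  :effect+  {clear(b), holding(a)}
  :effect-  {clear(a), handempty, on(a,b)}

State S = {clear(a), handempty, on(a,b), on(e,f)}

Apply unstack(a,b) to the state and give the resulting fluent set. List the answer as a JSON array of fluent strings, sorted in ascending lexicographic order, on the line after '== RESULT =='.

Compute (S \ del) ∪ add:
  pre ⊆ S: {clear(a), handempty, on(a,b)} ⊆ S  — applicable
  S \ del = {on(e,f)}
  ∪ add   = {clear(b), holding(a), on(e,f)}

== RESULT ==
["clear(b)", "holding(a)", "on(e,f)"]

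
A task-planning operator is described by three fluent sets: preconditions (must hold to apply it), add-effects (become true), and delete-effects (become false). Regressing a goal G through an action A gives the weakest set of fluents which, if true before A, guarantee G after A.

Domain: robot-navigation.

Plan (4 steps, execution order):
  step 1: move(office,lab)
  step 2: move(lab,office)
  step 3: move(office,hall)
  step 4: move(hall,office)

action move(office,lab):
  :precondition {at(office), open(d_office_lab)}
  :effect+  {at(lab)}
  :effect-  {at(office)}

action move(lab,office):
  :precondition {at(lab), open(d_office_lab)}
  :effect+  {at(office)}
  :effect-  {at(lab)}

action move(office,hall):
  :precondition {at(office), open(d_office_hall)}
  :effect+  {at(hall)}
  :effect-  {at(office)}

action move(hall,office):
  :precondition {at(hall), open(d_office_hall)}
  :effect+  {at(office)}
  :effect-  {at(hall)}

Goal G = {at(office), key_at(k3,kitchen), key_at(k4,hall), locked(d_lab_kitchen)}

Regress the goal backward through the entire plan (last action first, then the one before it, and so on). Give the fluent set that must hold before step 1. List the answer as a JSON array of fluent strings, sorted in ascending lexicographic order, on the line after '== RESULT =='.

Regress step by step:
  through step 4 (move(hall,office)): drop {at(office)}, keep {key_at(k3,kitchen), key_at(k4,hall), locked(d_lab_kitchen)}, require {at(hall), open(d_office_hall)}
    → {at(hall), key_at(k3,kitchen), key_at(k4,hall), locked(d_lab_kitchen), open(d_office_hall)}
  through step 3 (move(office,hall)): drop {at(hall)}, keep {key_at(k3,kitchen), key_at(k4,hall), locked(d_lab_kitchen), open(d_office_hall)}, require {at(office), open(d_office_hall)}
    → {at(office), key_at(k3,kitchen), key_at(k4,hall), locked(d_lab_kitchen), open(d_office_hall)}
  through step 2 (move(lab,office)): drop {at(office)}, keep {key_at(k3,kitchen), key_at(k4,hall), locked(d_lab_kitchen), open(d_office_hall)}, require {at(lab), open(d_office_lab)}
    → {at(lab), key_at(k3,kitchen), key_at(k4,hall), locked(d_lab_kitchen), open(d_office_hall), open(d_office_lab)}
  through step 1 (move(office,lab)): drop {at(lab)}, keep {key_at(k3,kitchen), key_at(k4,hall), locked(d_lab_kitchen), open(d_office_hall), open(d_office_lab)}, require {at(office), open(d_office_lab)}
    → {at(office), key_at(k3,kitchen), key_at(k4,hall), locked(d_lab_kitchen), open(d_office_hall), open(d_office_lab)}

== RESULT ==
["at(office)", "key_at(k3,kitchen)", "key_at(k4,hall)", "locked(d_lab_kitchen)", "open(d_office_hall)", "open(d_office_lab)"]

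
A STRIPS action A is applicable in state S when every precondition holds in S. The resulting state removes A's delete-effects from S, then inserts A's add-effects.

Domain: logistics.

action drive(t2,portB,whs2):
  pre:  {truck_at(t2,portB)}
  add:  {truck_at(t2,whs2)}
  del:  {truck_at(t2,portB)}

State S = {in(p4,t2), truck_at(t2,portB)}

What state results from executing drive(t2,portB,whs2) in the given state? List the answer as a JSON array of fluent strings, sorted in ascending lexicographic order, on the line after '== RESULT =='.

Progress:
  pre ⊆ S: {truck_at(t2,portB)} ⊆ S  — applicable
  S \ del = {in(p4,t2)}
  ∪ add   = {in(p4,t2), truck_at(t2,whs2)}

== RESULT ==
["in(p4,t2)", "truck_at(t2,whs2)"]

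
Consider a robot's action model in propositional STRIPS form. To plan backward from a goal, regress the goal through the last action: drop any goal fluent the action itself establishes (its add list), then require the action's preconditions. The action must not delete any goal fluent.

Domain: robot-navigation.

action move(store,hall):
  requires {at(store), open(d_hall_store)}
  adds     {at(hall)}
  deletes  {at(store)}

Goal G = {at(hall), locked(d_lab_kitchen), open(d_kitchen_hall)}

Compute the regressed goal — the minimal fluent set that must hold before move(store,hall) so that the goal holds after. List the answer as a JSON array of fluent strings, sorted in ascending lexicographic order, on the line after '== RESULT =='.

Compute (G \ add) ∪ pre:
  G ∩ del = {}  (empty — regression defined)
  G \ add = {at(hall), locked(d_lab_kitchen), open(d_kitchen_hall)} \ {at(hall)} = {locked(d_lab_kitchen), open(d_kitchen_hall)}
  ∪ pre   = {locked(d_lab_kitchen), open(d_kitchen_hall)} ∪ {at(store), open(d_hall_store)}
          = {at(store), locked(d_lab_kitchen), open(d_hall_store), open(d_kitchen_hall)}

== RESULT ==
["at(store)", "locked(d_lab_kitchen)", "open(d_hall_store)", "open(d_kitchen_hall)"]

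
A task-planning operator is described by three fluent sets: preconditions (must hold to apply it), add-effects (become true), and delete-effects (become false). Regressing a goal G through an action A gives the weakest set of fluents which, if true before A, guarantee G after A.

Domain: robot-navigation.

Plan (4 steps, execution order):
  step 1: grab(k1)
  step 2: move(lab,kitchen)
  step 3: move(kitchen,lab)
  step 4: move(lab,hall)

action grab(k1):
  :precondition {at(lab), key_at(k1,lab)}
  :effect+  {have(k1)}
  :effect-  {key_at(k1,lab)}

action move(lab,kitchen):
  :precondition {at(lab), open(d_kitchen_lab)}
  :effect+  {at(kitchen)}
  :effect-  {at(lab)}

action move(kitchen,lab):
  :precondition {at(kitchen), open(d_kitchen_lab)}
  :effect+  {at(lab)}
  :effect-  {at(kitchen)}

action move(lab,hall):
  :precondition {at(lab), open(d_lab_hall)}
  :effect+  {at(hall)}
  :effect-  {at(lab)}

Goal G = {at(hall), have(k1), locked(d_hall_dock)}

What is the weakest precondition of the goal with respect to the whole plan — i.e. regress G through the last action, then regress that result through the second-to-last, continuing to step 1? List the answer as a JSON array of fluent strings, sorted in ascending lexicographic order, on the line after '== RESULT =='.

Regress step by step:
  through step 4 (move(lab,hall)): drop {at(hall)}, keep {have(k1), locked(d_hall_dock)}, require {at(lab), open(d_lab_hall)}
    → {at(lab), have(k1), locked(d_hall_dock), open(d_lab_hall)}
  through step 3 (move(kitchen,lab)): drop {at(lab)}, keep {have(k1), locked(d_hall_dock), open(d_lab_hall)}, require {at(kitchen), open(d_kitchen_lab)}
    → {at(kitchen), have(k1), locked(d_hall_dock), open(d_kitchen_lab), open(d_lab_hall)}
  through step 2 (move(lab,kitchen)): drop {at(kitchen)}, keep {have(k1), locked(d_hall_dock), open(d_kitchen_lab), open(d_lab_hall)}, require {at(lab), open(d_kitchen_lab)}
    → {at(lab), have(k1), locked(d_hall_dock), open(d_kitchen_lab), open(d_lab_hall)}
  through step 1 (grab(k1)): drop {have(k1)}, keep {at(lab), locked(d_hall_dock), open(d_kitchen_lab), open(d_lab_hall)}, require {at(lab), key_at(k1,lab)}
    → {at(lab), key_at(k1,lab), locked(d_hall_dock), open(d_kitchen_lab), open(d_lab_hall)}

== RESULT ==
["at(lab)", "key_at(k1,lab)", "locked(d_hall_dock)", "open(d_kitchen_lab)", "open(d_lab_hall)"]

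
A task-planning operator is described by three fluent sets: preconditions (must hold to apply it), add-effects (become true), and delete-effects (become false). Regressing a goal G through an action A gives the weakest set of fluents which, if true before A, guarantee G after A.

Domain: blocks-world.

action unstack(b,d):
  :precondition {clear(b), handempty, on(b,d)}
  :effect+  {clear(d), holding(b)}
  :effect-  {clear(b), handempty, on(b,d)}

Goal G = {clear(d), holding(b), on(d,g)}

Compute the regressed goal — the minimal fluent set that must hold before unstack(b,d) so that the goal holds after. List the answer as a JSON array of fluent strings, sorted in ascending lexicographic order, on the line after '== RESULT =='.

Regress:
  G ∩ del = {}  (empty — regression defined)
  G \ add = {clear(d), holding(b), on(d,g)} \ {clear(d), holding(b)} = {on(d,g)}
  ∪ pre   = {on(d,g)} ∪ {clear(b), handempty, on(b,d)}
          = {clear(b), handempty, on(b,d), on(d,g)}

== RESULT ==
["clear(b)", "handempty", "on(b,d)", "on(d,g)"]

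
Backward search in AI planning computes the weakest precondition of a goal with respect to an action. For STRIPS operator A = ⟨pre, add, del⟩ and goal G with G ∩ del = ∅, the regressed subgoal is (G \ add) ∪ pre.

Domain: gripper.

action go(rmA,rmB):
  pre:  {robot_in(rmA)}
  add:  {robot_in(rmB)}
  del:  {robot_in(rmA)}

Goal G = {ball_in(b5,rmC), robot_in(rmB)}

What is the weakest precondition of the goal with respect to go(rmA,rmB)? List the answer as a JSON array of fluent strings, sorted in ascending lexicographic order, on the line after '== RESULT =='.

Regress:
  G ∩ del = {}  (empty — regression defined)
  G \ add = {ball_in(b5,rmC), robot_in(rmB)} \ {robot_in(rmB)} = {ball_in(b5,rmC)}
  ∪ pre   = {ball_in(b5,rmC)} ∪ {robot_in(rmA)}
          = {ball_in(b5,rmC), robot_in(rmA)}

== RESULT ==
["ball_in(b5,rmC)", "robot_in(rmA)"]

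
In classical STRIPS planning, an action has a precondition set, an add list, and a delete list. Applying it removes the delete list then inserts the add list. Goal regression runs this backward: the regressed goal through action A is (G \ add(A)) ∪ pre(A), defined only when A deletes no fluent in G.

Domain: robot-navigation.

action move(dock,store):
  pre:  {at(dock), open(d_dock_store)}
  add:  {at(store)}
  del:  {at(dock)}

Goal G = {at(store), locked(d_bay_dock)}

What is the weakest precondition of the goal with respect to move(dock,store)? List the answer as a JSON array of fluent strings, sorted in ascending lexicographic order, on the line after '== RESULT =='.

Compute (G \ add) ∪ pre:
  G ∩ del = {}  (empty — regression defined)
  G \ add = {at(store), locked(d_bay_dock)} \ {at(store)} = {locked(d_bay_dock)}
  ∪ pre   = {locked(d_bay_dock)} ∪ {at(dock), open(d_dock_store)}
          = {at(dock), locked(d_bay_dock), open(d_dock_store)}

== RESULT ==
["at(dock)", "locked(d_bay_dock)", "open(d_dock_store)"]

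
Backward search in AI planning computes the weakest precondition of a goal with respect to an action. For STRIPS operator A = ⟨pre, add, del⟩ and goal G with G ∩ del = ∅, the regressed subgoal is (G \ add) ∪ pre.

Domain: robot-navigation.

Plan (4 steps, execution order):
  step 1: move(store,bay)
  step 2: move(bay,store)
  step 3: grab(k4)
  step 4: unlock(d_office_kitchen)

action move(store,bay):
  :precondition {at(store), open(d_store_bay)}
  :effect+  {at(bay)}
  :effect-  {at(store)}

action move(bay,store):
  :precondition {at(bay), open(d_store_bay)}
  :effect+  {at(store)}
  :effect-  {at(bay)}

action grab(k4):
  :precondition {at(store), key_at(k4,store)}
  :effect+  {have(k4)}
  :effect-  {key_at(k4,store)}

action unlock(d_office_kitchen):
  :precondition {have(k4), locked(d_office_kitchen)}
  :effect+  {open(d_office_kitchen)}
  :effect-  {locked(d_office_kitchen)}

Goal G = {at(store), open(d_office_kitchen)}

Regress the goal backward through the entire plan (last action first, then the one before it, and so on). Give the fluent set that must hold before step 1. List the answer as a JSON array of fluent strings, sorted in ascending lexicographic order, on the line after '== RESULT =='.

Work backward from the goal:
  through step 4 (unlock(d_office_kitchen)): drop {open(d_office_kitchen)}, keep {at(store)}, require {have(k4), locked(d_office_kitchen)}
    → {at(store), have(k4), locked(d_office_kitchen)}
  through step 3 (grab(k4)): drop {have(k4)}, keep {at(store), locked(d_office_kitchen)}, require {at(store), key_at(k4,store)}
    → {at(store), key_at(k4,store), locked(d_office_kitchen)}
  through step 2 (move(bay,store)): drop {at(store)}, keep {key_at(k4,store), locked(d_office_kitchen)}, require {at(bay), open(d_store_bay)}
    → {at(bay), key_at(k4,store), locked(d_office_kitchen), open(d_store_bay)}
  through step 1 (move(store,bay)): drop {at(bay)}, keep {key_at(k4,store), locked(d_office_kitchen), open(d_store_bay)}, require {at(store), open(d_store_bay)}
    → {at(store), key_at(k4,store), locked(d_office_kitchen), open(d_store_bay)}

== RESULT ==
["at(store)", "key_at(k4,store)", "locked(d_office_kitchen)", "open(d_store_bay)"]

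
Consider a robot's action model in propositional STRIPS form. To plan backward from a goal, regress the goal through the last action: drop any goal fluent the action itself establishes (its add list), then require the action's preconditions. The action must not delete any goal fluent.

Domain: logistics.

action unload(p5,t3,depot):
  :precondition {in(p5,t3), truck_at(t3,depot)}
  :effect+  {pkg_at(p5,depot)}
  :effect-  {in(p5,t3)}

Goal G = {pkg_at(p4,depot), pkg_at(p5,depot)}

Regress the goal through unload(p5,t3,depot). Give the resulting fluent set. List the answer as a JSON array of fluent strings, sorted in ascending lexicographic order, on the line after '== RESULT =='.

Compute (G \ add) ∪ pre:
  G ∩ del = {}  (empty — regression defined)
  G \ add = {pkg_at(p4,depot), pkg_at(p5,depot)} \ {pkg_at(p5,depot)} = {pkg_at(p4,depot)}
  ∪ pre   = {pkg_at(p4,depot)} ∪ {in(p5,t3), truck_at(t3,depot)}
          = {in(p5,t3), pkg_at(p4,depot), truck_at(t3,depot)}

== RESULT ==
["in(p5,t3)", "pkg_at(p4,depot)", "truck_at(t3,depot)"]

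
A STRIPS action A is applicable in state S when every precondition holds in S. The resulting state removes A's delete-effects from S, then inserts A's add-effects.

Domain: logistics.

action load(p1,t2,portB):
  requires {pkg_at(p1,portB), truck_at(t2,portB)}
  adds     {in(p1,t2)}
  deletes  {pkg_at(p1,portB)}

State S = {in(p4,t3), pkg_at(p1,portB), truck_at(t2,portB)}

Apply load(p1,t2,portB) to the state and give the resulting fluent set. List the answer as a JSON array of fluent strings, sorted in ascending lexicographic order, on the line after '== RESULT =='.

Progress:
  pre ⊆ S: {pkg_at(p1,portB), truck_at(t2,portB)} ⊆ S  — applicable
  S \ del = {in(p4,t3), truck_at(t2,portB)}
  ∪ add   = {in(p1,t2), in(p4,t3), truck_at(t2,portB)}

== RESULT ==
["in(p1,t2)", "in(p4,t3)", "truck_at(t2,portB)"]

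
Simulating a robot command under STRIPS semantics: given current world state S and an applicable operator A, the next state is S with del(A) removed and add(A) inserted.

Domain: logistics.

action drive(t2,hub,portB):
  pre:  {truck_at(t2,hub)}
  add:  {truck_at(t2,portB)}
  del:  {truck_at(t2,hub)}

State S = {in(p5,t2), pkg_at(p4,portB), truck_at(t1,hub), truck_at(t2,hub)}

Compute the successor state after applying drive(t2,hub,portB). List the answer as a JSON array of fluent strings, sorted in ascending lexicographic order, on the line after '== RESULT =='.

Progress:
  pre ⊆ S: {truck_at(t2,hub)} ⊆ S  — applicable
  S \ del = {in(p5,t2), pkg_at(p4,portB), truck_at(t1,hub)}
  ∪ add   = {in(p5,t2), pkg_at(p4,portB), truck_at(t1,hub), truck_at(t2,portB)}

== RESULT ==
["in(p5,t2)", "pkg_at(p4,portB)", "truck_at(t1,hub)", "truck_at(t2,portB)"]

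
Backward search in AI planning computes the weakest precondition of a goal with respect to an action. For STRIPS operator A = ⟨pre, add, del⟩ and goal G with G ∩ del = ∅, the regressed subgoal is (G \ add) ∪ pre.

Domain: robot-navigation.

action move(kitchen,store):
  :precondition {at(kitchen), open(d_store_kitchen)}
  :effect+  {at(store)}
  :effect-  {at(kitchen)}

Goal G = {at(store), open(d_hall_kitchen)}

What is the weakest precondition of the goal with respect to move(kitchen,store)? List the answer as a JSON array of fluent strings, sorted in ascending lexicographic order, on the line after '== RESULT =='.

Regress:
  G ∩ del = {}  (empty — regression defined)
  G \ add = {at(store), open(d_hall_kitchen)} \ {at(store)} = {open(d_hall_kitchen)}
  ∪ pre   = {open(d_hall_kitchen)} ∪ {at(kitchen), open(d_store_kitchen)}
          = {at(kitchen), open(d_hall_kitchen), open(d_store_kitchen)}

== RESULT ==
["at(kitchen)", "open(d_hall_kitchen)", "open(d_store_kitchen)"]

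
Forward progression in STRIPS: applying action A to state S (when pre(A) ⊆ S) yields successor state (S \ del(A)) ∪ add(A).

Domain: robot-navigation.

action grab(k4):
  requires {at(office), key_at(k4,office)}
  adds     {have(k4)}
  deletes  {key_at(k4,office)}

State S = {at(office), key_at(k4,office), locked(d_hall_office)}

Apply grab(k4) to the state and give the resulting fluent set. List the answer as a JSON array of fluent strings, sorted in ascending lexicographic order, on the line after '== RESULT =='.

Progress:
  pre ⊆ S: {at(office), key_at(k4,office)} ⊆ S  — applicable
  S \ del = {at(office), locked(d_hall_office)}
  ∪ add   = {at(office), have(k4), locked(d_hall_office)}

== RESULT ==
["at(office)", "have(k4)", "locked(d_hall_office)"]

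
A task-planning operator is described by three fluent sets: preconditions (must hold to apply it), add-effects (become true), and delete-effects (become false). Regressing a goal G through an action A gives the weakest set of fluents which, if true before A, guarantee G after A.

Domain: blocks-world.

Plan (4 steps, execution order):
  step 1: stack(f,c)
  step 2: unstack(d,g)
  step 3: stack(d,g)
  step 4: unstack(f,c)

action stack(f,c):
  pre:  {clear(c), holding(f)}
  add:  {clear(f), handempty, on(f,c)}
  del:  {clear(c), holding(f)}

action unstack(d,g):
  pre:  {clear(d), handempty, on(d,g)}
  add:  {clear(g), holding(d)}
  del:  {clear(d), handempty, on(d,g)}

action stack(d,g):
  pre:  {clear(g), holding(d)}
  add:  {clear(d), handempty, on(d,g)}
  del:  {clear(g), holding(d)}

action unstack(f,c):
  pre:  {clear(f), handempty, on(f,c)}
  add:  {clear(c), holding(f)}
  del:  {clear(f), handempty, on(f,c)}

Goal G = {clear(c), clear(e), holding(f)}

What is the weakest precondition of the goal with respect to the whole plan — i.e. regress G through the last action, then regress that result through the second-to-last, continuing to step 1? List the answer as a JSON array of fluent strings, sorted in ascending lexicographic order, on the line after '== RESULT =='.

Work backward from the goal:
  through step 4 (unstack(f,c)): drop {clear(c), holding(f)}, keep {clear(e)}, require {clear(f), handempty, on(f,c)}
    → {clear(e), clear(f), handempty, on(f,c)}
  through step 3 (stack(d,g)): drop {handempty}, keep {clear(e), clear(f), on(f,c)}, require {clear(g), holding(d)}
    → {clear(e), clear(f), clear(g), holding(d), on(f,c)}
  through step 2 (unstack(d,g)): drop {clear(g), holding(d)}, keep {clear(e), clear(f), on(f,c)}, require {clear(d), handempty, on(d,g)}
    → {clear(d), clear(e), clear(f), handempty, on(d,g), on(f,c)}
  through step 1 (stack(f,c)): drop {clear(f), handempty, on(f,c)}, keep {clear(d), clear(e), on(d,g)}, require {clear(c), holding(f)}
    → {clear(c), clear(d), clear(e), holding(f), on(d,g)}

== RESULT ==
["clear(c)", "clear(d)", "clear(e)", "holding(f)", "on(d,g)"]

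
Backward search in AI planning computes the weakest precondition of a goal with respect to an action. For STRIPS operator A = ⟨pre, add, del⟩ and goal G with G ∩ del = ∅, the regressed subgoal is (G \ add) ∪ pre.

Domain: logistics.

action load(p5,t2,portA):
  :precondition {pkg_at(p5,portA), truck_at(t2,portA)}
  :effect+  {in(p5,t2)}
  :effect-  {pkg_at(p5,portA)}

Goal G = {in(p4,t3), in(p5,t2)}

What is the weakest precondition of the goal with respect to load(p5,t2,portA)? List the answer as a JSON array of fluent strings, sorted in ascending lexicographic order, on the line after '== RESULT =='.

Compute (G \ add) ∪ pre:
  G ∩ del = {}  (empty — regression defined)
  G \ add = {in(p4,t3), in(p5,t2)} \ {in(p5,t2)} = {in(p4,t3)}
  ∪ pre   = {in(p4,t3)} ∪ {pkg_at(p5,portA), truck_at(t2,portA)}
          = {in(p4,t3), pkg_at(p5,portA), truck_at(t2,portA)}

== RESULT ==
["in(p4,t3)", "pkg_at(p5,portA)", "truck_at(t2,portA)"]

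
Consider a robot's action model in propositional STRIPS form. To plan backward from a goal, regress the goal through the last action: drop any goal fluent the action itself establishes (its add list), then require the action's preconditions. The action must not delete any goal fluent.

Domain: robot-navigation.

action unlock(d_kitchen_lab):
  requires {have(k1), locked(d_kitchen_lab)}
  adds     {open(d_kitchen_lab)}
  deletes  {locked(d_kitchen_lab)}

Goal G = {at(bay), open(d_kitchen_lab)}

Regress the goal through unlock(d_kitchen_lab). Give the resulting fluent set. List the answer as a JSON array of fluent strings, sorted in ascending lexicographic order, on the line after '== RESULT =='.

Compute (G \ add) ∪ pre:
  G ∩ del = {}  (empty — regression defined)
  G \ add = {at(bay), open(d_kitchen_lab)} \ {open(d_kitchen_lab)} = {at(bay)}
  ∪ pre   = {at(bay)} ∪ {have(k1), locked(d_kitchen_lab)}
          = {at(bay), have(k1), locked(d_kitchen_lab)}

== RESULT ==
["at(bay)", "have(k1)", "locked(d_kitchen_lab)"]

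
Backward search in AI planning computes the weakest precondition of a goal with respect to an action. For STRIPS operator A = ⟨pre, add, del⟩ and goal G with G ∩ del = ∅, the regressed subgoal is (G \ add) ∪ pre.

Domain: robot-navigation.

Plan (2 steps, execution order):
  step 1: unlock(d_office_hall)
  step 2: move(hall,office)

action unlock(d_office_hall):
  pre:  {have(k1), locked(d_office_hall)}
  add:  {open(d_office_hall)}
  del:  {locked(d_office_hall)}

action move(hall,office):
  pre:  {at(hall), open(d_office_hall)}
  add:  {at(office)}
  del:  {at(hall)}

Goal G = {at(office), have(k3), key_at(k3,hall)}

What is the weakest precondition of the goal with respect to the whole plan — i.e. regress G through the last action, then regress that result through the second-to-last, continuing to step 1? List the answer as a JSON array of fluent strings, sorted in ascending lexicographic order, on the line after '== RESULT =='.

Regress step by step:
  through step 2 (move(hall,office)): drop {at(office)}, keep {have(k3), key_at(k3,hall)}, require {at(hall), open(d_office_hall)}
    → {at(hall), have(k3), key_at(k3,hall), open(d_office_hall)}
  through step 1 (unlock(d_office_hall)): drop {open(d_office_hall)}, keep {at(hall), have(k3), key_at(k3,hall)}, require {have(k1), locked(d_office_hall)}
    → {at(hall), have(k1), have(k3), key_at(k3,hall), locked(d_office_hall)}

== RESULT ==
["at(hall)", "have(k1)", "have(k3)", "key_at(k3,hall)", "locked(d_office_hall)"]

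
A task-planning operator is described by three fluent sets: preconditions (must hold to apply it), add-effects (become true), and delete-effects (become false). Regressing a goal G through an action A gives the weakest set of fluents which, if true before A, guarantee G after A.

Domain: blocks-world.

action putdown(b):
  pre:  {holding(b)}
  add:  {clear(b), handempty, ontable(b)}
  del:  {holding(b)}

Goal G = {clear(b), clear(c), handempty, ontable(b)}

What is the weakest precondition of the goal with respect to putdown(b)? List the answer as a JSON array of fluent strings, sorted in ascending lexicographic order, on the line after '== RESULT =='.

Regress:
  G ∩ del = {}  (empty — regression defined)
  G \ add = {clear(b), clear(c), handempty, ontable(b)} \ {clear(b), handempty, ontable(b)} = {clear(c)}
  ∪ pre   = {clear(c)} ∪ {holding(b)}
          = {clear(c), holding(b)}

== RESULT ==
["clear(c)", "holding(b)"]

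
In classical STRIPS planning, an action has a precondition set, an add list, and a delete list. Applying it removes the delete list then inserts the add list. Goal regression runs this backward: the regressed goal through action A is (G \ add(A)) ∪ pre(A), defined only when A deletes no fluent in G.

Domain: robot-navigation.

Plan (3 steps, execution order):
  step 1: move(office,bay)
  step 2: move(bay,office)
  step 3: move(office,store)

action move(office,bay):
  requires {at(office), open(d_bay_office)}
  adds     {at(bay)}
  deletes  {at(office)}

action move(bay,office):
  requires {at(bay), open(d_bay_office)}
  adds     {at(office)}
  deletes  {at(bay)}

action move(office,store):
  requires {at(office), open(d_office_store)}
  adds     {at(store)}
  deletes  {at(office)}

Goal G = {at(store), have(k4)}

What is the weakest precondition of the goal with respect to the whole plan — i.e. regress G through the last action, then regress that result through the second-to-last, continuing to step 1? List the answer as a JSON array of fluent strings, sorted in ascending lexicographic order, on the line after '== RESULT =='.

Work backward from the goal:
  through step 3 (move(office,store)): drop {at(store)}, keep {have(k4)}, require {at(office), open(d_office_store)}
    → {at(office), have(k4), open(d_office_store)}
  through step 2 (move(bay,office)): drop {at(office)}, keep {have(k4), open(d_office_store)}, require {at(bay), open(d_bay_office)}
    → {at(bay), have(k4), open(d_bay_office), open(d_office_store)}
  through step 1 (move(office,bay)): drop {at(bay)}, keep {have(k4), open(d_bay_office), open(d_office_store)}, require {at(office), open(d_bay_office)}
    → {at(office), have(k4), open(d_bay_office), open(d_office_store)}

== RESULT ==
["at(office)", "have(k4)", "open(d_bay_office)", "open(d_office_store)"]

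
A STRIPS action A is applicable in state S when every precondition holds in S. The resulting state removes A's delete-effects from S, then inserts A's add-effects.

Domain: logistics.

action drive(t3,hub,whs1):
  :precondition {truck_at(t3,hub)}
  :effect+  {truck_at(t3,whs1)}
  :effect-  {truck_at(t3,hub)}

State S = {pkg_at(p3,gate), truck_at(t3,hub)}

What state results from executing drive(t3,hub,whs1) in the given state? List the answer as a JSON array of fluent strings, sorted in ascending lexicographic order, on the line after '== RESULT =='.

Progress:
  pre ⊆ S: {truck_at(t3,hub)} ⊆ S  — applicable
  S \ del = {pkg_at(p3,gate)}
  ∪ add   = {pkg_at(p3,gate), truck_at(t3,whs1)}

== RESULT ==
["pkg_at(p3,gate)", "truck_at(t3,whs1)"]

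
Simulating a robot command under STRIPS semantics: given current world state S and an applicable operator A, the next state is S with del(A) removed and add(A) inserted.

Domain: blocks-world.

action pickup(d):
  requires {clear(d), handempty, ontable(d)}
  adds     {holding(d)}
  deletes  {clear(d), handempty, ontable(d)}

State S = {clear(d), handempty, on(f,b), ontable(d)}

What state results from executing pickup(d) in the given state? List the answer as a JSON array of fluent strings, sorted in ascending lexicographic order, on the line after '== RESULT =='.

Compute (S \ del) ∪ add:
  pre ⊆ S: {clear(d), handempty, ontable(d)} ⊆ S  — applicable
  S \ del = {on(f,b)}
  ∪ add   = {holding(d), on(f,b)}

== RESULT ==
["holding(d)", "on(f,b)"]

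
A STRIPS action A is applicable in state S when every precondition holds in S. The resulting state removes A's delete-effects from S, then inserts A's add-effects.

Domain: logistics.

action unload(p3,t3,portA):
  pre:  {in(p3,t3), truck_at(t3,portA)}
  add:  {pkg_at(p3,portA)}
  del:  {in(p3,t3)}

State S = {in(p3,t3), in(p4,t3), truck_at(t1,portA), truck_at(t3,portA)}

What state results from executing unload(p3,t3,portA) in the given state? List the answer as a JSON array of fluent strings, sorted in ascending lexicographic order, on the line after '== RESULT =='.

Compute (S \ del) ∪ add:
  pre ⊆ S: {in(p3,t3), truck_at(t3,portA)} ⊆ S  — applicable
  S \ del = {in(p4,t3), truck_at(t1,portA), truck_at(t3,portA)}
  ∪ add   = {in(p4,t3), pkg_at(p3,portA), truck_at(t1,portA), truck_at(t3,portA)}

== RESULT ==
["in(p4,t3)", "pkg_at(p3,portA)", "truck_at(t1,portA)", "truck_at(t3,portA)"]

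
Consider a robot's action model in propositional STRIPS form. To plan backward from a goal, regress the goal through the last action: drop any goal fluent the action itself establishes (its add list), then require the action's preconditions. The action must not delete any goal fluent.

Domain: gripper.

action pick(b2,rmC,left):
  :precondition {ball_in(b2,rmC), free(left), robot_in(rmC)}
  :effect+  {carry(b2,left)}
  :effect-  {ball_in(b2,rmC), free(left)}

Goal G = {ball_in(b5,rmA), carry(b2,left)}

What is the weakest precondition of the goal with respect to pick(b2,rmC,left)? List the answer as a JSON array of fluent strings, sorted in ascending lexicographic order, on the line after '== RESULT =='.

Compute (G \ add) ∪ pre:
  G ∩ del = {}  (empty — regression defined)
  G \ add = {ball_in(b5,rmA), carry(b2,left)} \ {carry(b2,left)} = {ball_in(b5,rmA)}
  ∪ pre   = {ball_in(b5,rmA)} ∪ {ball_in(b2,rmC), free(left), robot_in(rmC)}
          = {ball_in(b2,rmC), ball_in(b5,rmA), free(left), robot_in(rmC)}

== RESULT ==
["ball_in(b2,rmC)", "ball_in(b5,rmA)", "free(left)", "robot_in(rmC)"]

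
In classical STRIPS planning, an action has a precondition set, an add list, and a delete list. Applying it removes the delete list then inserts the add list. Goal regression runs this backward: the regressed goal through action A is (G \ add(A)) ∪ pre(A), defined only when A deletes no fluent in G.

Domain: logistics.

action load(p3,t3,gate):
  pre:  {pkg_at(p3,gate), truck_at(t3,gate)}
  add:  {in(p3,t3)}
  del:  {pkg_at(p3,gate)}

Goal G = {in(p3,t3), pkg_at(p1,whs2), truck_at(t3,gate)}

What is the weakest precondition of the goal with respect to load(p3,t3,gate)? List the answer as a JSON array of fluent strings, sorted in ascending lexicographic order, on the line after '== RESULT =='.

Compute (G \ add) ∪ pre:
  G ∩ del = {}  (empty — regression defined)
  G \ add = {in(p3,t3), pkg_at(p1,whs2), truck_at(t3,gate)} \ {in(p3,t3)} = {pkg_at(p1,whs2), truck_at(t3,gate)}
  ∪ pre   = {pkg_at(p1,whs2), truck_at(t3,gate)} ∪ {pkg_at(p3,gate), truck_at(t3,gate)}
          = {pkg_at(p1,whs2), pkg_at(p3,gate), truck_at(t3,gate)}

== RESULT ==
["pkg_at(p1,whs2)", "pkg_at(p3,gate)", "truck_at(t3,gate)"]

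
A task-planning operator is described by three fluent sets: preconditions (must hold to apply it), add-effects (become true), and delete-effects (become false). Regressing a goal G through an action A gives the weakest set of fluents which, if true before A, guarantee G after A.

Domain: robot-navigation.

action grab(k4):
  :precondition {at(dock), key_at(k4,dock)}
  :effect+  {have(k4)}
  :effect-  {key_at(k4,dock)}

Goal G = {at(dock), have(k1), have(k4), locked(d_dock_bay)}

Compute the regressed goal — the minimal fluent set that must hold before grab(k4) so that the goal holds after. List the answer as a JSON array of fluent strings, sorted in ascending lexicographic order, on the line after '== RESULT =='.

Regress:
  G ∩ del = {}  (empty — regression defined)
  G \ add = {at(dock), have(k1), have(k4), locked(d_dock_bay)} \ {have(k4)} = {at(dock), have(k1), locked(d_dock_bay)}
  ∪ pre   = {at(dock), have(k1), locked(d_dock_bay)} ∪ {at(dock), key_at(k4,dock)}
          = {at(dock), have(k1), key_at(k4,dock), locked(d_dock_bay)}

== RESULT ==
["at(dock)", "have(k1)", "key_at(k4,dock)", "locked(d_dock_bay)"]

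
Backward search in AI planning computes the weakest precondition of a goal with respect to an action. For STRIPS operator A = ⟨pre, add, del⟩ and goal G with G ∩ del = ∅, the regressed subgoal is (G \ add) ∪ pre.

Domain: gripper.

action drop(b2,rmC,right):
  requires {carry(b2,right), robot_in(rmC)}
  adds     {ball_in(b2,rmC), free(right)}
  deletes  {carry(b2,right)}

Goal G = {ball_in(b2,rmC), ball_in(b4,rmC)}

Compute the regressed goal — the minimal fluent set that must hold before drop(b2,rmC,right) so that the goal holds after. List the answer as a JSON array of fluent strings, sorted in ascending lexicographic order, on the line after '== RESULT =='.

Compute (G \ add) ∪ pre:
  G ∩ del = {}  (empty — regression defined)
  G \ add = {ball_in(b2,rmC), ball_in(b4,rmC)} \ {ball_in(b2,rmC), free(right)} = {ball_in(b4,rmC)}
  ∪ pre   = {ball_in(b4,rmC)} ∪ {carry(b2,right), robot_in(rmC)}
          = {ball_in(b4,rmC), carry(b2,right), robot_in(rmC)}

== RESULT ==
["ball_in(b4,rmC)", "carry(b2,right)", "robot_in(rmC)"]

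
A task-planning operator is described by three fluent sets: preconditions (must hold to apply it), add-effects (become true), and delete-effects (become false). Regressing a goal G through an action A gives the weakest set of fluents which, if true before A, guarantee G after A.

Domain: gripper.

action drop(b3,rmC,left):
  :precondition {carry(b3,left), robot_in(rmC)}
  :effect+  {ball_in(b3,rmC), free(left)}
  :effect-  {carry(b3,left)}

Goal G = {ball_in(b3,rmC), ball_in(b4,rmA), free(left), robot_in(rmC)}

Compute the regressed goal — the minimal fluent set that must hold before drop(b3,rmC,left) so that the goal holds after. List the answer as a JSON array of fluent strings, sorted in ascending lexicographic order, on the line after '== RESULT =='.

Compute (G \ add) ∪ pre:
  G ∩ del = {}  (empty — regression defined)
  G \ add = {ball_in(b3,rmC), ball_in(b4,rmA), free(left), robot_in(rmC)} \ {ball_in(b3,rmC), free(left)} = {ball_in(b4,rmA), robot_in(rmC)}
  ∪ pre   = {ball_in(b4,rmA), robot_in(rmC)} ∪ {carry(b3,left), robot_in(rmC)}
          = {ball_in(b4,rmA), carry(b3,left), robot_in(rmC)}

== RESULT ==
["ball_in(b4,rmA)", "carry(b3,left)", "robot_in(rmC)"]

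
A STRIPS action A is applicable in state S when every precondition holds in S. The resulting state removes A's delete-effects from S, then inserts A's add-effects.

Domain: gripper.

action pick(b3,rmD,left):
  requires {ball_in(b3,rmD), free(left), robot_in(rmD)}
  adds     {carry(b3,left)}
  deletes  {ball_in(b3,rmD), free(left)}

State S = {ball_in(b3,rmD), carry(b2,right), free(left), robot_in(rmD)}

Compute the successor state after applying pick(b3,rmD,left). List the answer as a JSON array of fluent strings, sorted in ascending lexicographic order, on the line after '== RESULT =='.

Compute (S \ del) ∪ add:
  pre ⊆ S: {ball_in(b3,rmD), free(left), robot_in(rmD)} ⊆ S  — applicable
  S \ del = {carry(b2,right), robot_in(rmD)}
  ∪ add   = {carry(b2,right), carry(b3,left), robot_in(rmD)}

== RESULT ==
["carry(b2,right)", "carry(b3,left)", "robot_in(rmD)"]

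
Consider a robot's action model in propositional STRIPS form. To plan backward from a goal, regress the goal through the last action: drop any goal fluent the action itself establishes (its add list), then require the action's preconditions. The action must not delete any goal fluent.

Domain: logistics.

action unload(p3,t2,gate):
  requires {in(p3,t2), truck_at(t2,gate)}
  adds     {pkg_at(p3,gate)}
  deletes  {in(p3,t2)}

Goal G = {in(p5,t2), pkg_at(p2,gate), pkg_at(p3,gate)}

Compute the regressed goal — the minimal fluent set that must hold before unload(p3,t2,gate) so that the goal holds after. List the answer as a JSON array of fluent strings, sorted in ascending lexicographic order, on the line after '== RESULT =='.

Compute (G \ add) ∪ pre:
  G ∩ del = {}  (empty — regression defined)
  G \ add = {in(p5,t2), pkg_at(p2,gate), pkg_at(p3,gate)} \ {pkg_at(p3,gate)} = {in(p5,t2), pkg_at(p2,gate)}
  ∪ pre   = {in(p5,t2), pkg_at(p2,gate)} ∪ {in(p3,t2), truck_at(t2,gate)}
          = {in(p3,t2), in(p5,t2), pkg_at(p2,gate), truck_at(t2,gate)}

== RESULT ==
["in(p3,t2)", "in(p5,t2)", "pkg_at(p2,gate)", "truck_at(t2,gate)"]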